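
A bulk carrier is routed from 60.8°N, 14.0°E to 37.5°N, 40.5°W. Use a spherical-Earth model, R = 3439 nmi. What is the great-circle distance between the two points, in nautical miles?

2453 nmi

cos σ = sin φ₁ sin φ₂ + cos φ₁ cos φ₂ cos Δλ
      = sin(60.80°)sin(37.50°) + cos(60.80°)cos(37.50°)cos(-54.50°) = 0.7562
σ = 40.873° → d = Rσ = 3439·0.71337 = 2453 nmi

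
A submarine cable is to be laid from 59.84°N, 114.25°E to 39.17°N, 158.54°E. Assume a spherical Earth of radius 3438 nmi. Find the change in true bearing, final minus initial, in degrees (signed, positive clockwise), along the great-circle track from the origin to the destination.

+34.9°

Initial bearing θ₁ = atan2(sin Δλ cos φ₂, cos φ₁ sin φ₂ − sin φ₁ cos φ₂ cos Δλ) = 106.71°
Final bearing θ₂ = (initial bearing from the destination back to the start) + 180° = 141.63°
Δθ = θ₂ − θ₁ = +34.9°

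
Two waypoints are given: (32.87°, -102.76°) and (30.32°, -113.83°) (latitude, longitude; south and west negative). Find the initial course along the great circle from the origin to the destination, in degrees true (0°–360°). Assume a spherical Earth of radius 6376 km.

257.8°

N = sin Δλ·cos φ₂ = -0.1657;  D = cos φ₁ sin φ₂ − sin φ₁ cos φ₂ cos Δλ = -0.0358
initial course = atan2(N, D) = 257.82°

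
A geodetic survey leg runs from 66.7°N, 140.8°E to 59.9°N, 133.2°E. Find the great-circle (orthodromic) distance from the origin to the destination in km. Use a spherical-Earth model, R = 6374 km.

cos σ = sin φ₁ sin φ₂ + cos φ₁ cos φ₂ cos Δλ
      = sin(66.70°)sin(59.90°) + cos(66.70°)cos(59.90°)cos(-7.60°) = 0.9912
σ = 7.597° → d = Rσ = 6374·0.13259 = 845 km

845 km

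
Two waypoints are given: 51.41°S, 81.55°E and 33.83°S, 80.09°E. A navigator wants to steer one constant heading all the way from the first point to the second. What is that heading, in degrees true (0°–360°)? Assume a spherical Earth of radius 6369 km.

356.5°

Δψ = ln[tan(π/4+φ₂/2)/tan(π/4+φ₁/2)] = +0.4215
Δλ = -0.0255 rad (taken the short way round)
course = atan2(Δλ, Δψ) = 356.54°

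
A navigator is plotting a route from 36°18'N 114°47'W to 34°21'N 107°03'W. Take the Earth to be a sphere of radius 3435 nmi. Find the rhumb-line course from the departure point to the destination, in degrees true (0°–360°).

107.2°

Meridional parts: M(φ₁)=+0.6808, M(φ₂)=+0.6390 → ΔM = -0.0417;  Δλ = +0.1350 rad
tan C = Δλ / ΔM = -3.2353 → C = 107.18°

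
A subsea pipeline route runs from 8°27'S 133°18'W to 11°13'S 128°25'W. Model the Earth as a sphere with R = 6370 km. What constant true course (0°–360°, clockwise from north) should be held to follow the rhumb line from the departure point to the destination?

119.9°

Δψ = ln[tan(π/4+φ₂/2)/tan(π/4+φ₁/2)] = -0.0490
Δλ = +0.0852 rad (taken the short way round)
course = atan2(Δλ, Δψ) = 119.90°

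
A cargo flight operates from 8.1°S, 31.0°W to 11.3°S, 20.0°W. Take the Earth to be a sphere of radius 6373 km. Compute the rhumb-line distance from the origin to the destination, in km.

Δψ = ln[tan(π/4+φ₂/2)/tan(π/4+φ₁/2)] = -0.0567;  Δφ = -0.0559 rad,  Δλ = +0.1920 rad
q = Δφ/Δψ = 0.9856
d = R·√(Δφ² + q²Δλ²) = 6373·0.19729 = 1257 km

1257 km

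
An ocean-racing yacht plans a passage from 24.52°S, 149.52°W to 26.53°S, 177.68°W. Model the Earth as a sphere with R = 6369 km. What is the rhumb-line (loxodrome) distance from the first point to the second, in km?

2833 km

Δψ = ln[tan(π/4+φ₂/2)/tan(π/4+φ₁/2)] = -0.0389;  Δφ = -0.0351 rad,  Δλ = -0.4915 rad
q = Δφ/Δψ = 0.9023
d = R·√(Δφ² + q²Δλ²) = 6369·0.44487 = 2833 km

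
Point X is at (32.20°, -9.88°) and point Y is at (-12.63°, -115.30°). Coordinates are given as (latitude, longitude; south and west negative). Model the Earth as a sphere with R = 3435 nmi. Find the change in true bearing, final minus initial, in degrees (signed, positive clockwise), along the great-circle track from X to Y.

-27.1°

Initial bearing θ₁ = atan2(sin Δλ cos φ₂, cos φ₁ sin φ₂ − sin φ₁ cos φ₂ cos Δλ) = 267.15°
Final bearing θ₂ = (initial bearing from the destination back to the start) + 180° = 240.01°
Δθ = θ₂ − θ₁ = -27.1°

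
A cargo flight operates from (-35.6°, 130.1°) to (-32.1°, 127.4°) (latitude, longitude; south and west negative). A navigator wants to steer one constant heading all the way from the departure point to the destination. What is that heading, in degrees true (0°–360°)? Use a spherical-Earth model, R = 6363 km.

Meridional parts: M(φ₁)=-0.6657, M(φ₂)=-0.5921 → ΔM = +0.0736;  Δλ = -0.0471 rad
tan C = Δλ / ΔM = -0.6405 → C = 327.36°

327.4°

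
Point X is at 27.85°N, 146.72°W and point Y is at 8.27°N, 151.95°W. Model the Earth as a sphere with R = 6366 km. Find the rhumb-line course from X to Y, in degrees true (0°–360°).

Δψ = ln[tan(π/4+φ₂/2)/tan(π/4+φ₁/2)] = -0.3616
Δλ = -0.0913 rad (taken the short way round)
course = atan2(Δλ, Δψ) = 194.17°

194.2°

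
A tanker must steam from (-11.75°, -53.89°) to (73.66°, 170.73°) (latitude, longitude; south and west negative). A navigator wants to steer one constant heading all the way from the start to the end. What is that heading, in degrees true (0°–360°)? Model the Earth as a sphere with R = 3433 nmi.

Meridional parts: M(φ₁)=-0.2065, M(φ₂)=+1.9409 → ΔM = +2.1475;  Δλ = -2.3628 rad
tan C = Δλ / ΔM = -1.1003 → C = 312.27°

312.3°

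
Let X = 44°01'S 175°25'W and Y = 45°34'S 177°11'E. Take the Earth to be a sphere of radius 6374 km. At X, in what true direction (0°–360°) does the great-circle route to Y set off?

θ = atan2( sin Δλ·cos φ₂ ,  cos φ₁ sin φ₂ − sin φ₁ cos φ₂ cos Δλ )
  = atan2(-0.0902, -0.0311) = 250.97°

251.0°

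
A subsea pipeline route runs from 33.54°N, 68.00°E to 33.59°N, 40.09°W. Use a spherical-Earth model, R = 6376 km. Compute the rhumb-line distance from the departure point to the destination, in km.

Δψ = ln[tan(π/4+φ₂/2)/tan(π/4+φ₁/2)] = +0.0010;  Δφ = +0.0009 rad,  Δλ = -1.8865 rad
q = Δφ/Δψ = 0.8333
d = R·√(Δφ² + q²Δλ²) = 6376·1.57197 = 10023 km

10023 km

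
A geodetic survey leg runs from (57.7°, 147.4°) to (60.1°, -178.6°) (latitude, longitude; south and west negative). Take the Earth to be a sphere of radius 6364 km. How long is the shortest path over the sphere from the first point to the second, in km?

1947 km

Haversine: a = sin²(Δφ/2)+cos φ₁ cos φ₂ sin²(Δλ/2) = 0.02321;  σ = 2·atan2(√a,√(1−a))
σ = 17.525° → d = Rσ = 6364·0.30587 = 1947 km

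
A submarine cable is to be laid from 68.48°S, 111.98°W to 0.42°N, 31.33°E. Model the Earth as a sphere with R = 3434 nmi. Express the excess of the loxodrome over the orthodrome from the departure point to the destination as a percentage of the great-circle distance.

Great circle: σ = 1.8765 rad → d_gc = Rσ = 6443.9 nmi
Rhumb: Δφ = +1.2025, Δλ = +2.5012, Δψ = +1.6679, q = Δφ/Δψ = 0.7210 → d_rh = R√(Δφ²+q²Δλ²) = 7443.4 nmi
Excess = (7443.4 − 6443.9) / 6443.9 = 999.5 / 6443.9 = 15.51% ≈ 15.5%

15.5%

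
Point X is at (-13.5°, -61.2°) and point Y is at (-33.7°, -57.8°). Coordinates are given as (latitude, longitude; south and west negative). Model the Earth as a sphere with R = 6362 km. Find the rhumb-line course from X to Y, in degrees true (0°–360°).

171.3°

Δψ = ln[tan(π/4+φ₂/2)/tan(π/4+φ₁/2)] = -0.3875
Δλ = +0.0593 rad (taken the short way round)
course = atan2(Δλ, Δψ) = 171.29°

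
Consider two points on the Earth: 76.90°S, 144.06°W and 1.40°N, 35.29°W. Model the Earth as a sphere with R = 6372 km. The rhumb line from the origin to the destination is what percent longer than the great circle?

Great circle: σ = 1.6677 rad → d_gc = Rσ = 10626.3 km
Rhumb: Δφ = +1.3666, Δλ = +1.8984, Δψ = +2.1888, q = Δφ/Δψ = 0.6243 → d_rh = R√(Δφ²+q²Δλ²) = 11526.8 km
Excess = (11526.8 − 10626.3) / 10626.3 = 900.5 / 10626.3 = 8.47% ≈ 8.5%

8.5%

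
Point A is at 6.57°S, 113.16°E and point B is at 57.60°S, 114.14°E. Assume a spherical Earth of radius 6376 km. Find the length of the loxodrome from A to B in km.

5679 km

Δψ = ln[tan(π/4+φ₂/2)/tan(π/4+φ₁/2)] = -1.1211;  Δφ = -0.8906 rad,  Δλ = +0.0171 rad
q = Δφ/Δψ = 0.7944
d = R·√(Δφ² + q²Δλ²) = 6376·0.89075 = 5679 km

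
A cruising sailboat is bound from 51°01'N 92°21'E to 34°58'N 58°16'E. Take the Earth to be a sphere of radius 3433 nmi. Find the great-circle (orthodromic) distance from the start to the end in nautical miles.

1753 nmi

Haversine: a = sin²(Δφ/2)+cos φ₁ cos φ₂ sin²(Δλ/2) = 0.06377;  σ = 2·atan2(√a,√(1−a))
σ = 29.254° → d = Rσ = 3433·0.51057 = 1753 nmi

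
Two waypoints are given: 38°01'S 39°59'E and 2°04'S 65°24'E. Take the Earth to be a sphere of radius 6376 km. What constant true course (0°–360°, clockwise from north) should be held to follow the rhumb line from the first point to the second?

33.0°

Meridional parts: M(φ₁)=-0.7184, M(φ₂)=-0.0361 → ΔM = +0.6823;  Δλ = +0.4436 rad
tan C = Δλ / ΔM = +0.6502 → C = 33.03°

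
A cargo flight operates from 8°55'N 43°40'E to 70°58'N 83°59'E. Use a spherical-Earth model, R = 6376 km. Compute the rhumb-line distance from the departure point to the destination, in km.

Rhumb course C = atan2(Δλ, Δψ) with Δψ = ln[tan(π/4+φ₂/2)/tan(π/4+φ₁/2)] = +1.6297, Δλ = +0.7037 → C = 23.35°
d = R·|Δφ| / |cos C| = 6376·1.08298 / 0.91808 = 7521 km

7521 km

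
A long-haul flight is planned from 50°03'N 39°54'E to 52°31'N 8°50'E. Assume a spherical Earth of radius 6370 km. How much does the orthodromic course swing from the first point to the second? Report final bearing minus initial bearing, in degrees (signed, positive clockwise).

-24.5°

At departure: θ₁ = atan2(sin Δλ cos φ₂, cos φ₁ sin φ₂ − sin φ₁ cos φ₂ cos Δλ) = 289.30°
At arrival: θ₂ = atan2(sin Δλ cos φ₁, −cos φ₂ sin φ₁ + sin φ₂ cos φ₁ cos Δλ) = 264.82°
Δθ = θ₂ − θ₁ = -24.5°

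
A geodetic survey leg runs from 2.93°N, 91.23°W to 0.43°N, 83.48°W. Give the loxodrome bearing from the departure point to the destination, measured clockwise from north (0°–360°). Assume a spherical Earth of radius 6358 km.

Δψ = ln[tan(π/4+φ₂/2)/tan(π/4+φ₁/2)] = -0.0437
Δλ = +0.1353 rad (taken the short way round)
course = atan2(Δλ, Δψ) = 107.89°

107.9°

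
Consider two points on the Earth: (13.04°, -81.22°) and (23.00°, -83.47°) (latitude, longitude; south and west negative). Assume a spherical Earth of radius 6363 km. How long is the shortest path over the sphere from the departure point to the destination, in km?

1131 km

cos σ = sin φ₁ sin φ₂ + cos φ₁ cos φ₂ cos Δλ
      = sin(13.04°)sin(23.00°) + cos(13.04°)cos(23.00°)cos(-2.25°) = 0.9842
σ = 10.186° → d = Rσ = 6363·0.17779 = 1131 km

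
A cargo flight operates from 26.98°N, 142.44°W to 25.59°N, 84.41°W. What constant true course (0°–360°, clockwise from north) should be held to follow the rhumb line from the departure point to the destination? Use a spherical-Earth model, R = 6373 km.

Meridional parts: M(φ₁)=+0.4893, M(φ₂)=+0.4623 → ΔM = -0.0271;  Δλ = +1.0128 rad
tan C = Δλ / ΔM = -37.4302 → C = 91.53°

91.5°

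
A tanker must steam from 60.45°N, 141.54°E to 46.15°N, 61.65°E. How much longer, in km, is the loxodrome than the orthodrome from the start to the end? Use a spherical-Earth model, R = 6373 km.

301 km

Great circle: cos σ = sin φ₁ sin φ₂ + cos φ₁ cos φ₂ cos Δλ,  σ = 0.8130 rad → d_gc = 5181.2 km
Rhumb line: Δψ = -0.4227, q = Δφ/Δψ = 0.5904, d_rh = R√(Δφ²+q²Δλ²) = 5482.3 km
Excess = 5482.3 − 5181.2 = 301.1 ≈ 301 km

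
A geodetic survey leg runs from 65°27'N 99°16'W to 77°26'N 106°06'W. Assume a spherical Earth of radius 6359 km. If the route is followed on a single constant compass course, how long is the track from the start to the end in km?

1350 km

Rhumb course C = atan2(Δλ, Δψ) with Δψ = ln[tan(π/4+φ₂/2)/tan(π/4+φ₁/2)] = +0.6811, Δλ = -0.1193 → C = 350.07°
d = R·|Δφ| / |cos C| = 6359·0.20915 / 0.98501 = 1350 km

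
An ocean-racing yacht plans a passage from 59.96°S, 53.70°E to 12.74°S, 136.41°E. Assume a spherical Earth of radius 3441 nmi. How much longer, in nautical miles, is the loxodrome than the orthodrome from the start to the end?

177 nmi

Great circle: cos σ = sin φ₁ sin φ₂ + cos φ₁ cos φ₂ cos Δλ,  σ = 1.3152 rad → d_gc = 4525.5 nmi
Rhumb line: Δψ = +1.0914, q = Δφ/Δψ = 0.7552, d_rh = R√(Δφ²+q²Δλ²) = 4702.4 nmi
Excess = 4702.4 − 4525.5 = 176.9 ≈ 177 nmi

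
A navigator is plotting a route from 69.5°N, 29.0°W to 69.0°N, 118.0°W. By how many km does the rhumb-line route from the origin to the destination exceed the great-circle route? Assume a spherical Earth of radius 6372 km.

Great circle: cos σ = sin φ₁ sin φ₂ + cos φ₁ cos φ₂ cos Δλ,  σ = 0.5019 rad → d_gc = 3198.4 km
Rhumb line: Δψ = -0.0246, q = Δφ/Δψ = 0.3543, d_rh = R√(Δφ²+q²Δλ²) = 3507.0 km
Excess = 3507.0 − 3198.4 = 308.6 ≈ 309 km

309 km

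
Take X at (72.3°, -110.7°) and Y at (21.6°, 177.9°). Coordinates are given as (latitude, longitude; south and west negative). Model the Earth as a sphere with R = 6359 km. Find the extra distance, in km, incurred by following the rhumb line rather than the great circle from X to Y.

284 km

Great circle: cos σ = sin φ₁ sin φ₂ + cos φ₁ cos φ₂ cos Δλ,  σ = 1.1142 rad → d_gc = 7085.4 km
Rhumb line: Δψ = -1.4736, q = Δφ/Δψ = 0.6005, d_rh = R√(Δφ²+q²Δλ²) = 7369.3 km
Excess = 7369.3 − 7085.4 = 283.9 ≈ 284 km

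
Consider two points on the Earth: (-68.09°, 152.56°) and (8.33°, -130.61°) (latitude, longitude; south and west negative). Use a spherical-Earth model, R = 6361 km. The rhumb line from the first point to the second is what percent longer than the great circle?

2.8%

Great circle: σ = 1.6211 rad → d_gc = Rσ = 10311.9 km
Rhumb: Δφ = +1.3338, Δλ = +1.3409, Δψ = +1.7880, q = Δφ/Δψ = 0.7459 → d_rh = R√(Δφ²+q²Δλ²) = 10605.0 km
Excess = (10605.0 − 10311.9) / 10311.9 = 293.1 / 10311.9 = 2.84% ≈ 2.8%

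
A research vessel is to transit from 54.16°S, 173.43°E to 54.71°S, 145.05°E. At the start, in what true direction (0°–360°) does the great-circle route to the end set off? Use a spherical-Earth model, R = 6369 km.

θ = atan2( sin Δλ·cos φ₂ ,  cos φ₁ sin φ₂ − sin φ₁ cos φ₂ cos Δλ )
  = atan2(-0.2746, -0.0659) = 256.51°

256.5°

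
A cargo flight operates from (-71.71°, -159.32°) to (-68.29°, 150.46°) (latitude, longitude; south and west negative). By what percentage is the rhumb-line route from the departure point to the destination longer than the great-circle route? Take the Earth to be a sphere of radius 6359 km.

Great circle: σ = 0.2963 rad → d_gc = Rσ = 1884.5 km
Rhumb: Δφ = +0.0597, Δλ = -0.8765, Δψ = +0.1749, q = Δφ/Δψ = 0.3412 → d_rh = R√(Δφ²+q²Δλ²) = 1939.3 km
Excess = (1939.3 − 1884.5) / 1884.5 = 54.8 / 1884.5 = 2.91% ≈ 2.9%

2.9%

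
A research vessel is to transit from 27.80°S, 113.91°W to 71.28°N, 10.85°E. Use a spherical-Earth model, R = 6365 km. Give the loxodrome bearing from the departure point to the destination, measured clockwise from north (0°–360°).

Δψ = ln[tan(π/4+φ₂/2)/tan(π/4+φ₁/2)] = +2.3083
Δλ = +2.1775 rad (taken the short way round)
course = atan2(Δλ, Δψ) = 43.33°

43.3°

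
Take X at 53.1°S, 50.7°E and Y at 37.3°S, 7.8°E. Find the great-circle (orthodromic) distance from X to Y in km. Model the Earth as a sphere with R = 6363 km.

3714 km

cos σ = sin φ₁ sin φ₂ + cos φ₁ cos φ₂ cos Δλ
      = sin(-53.10°)sin(-37.30°) + cos(-53.10°)cos(-37.30°)cos(-42.90°) = 0.8345
σ = 33.439° → d = Rσ = 6363·0.58362 = 3714 km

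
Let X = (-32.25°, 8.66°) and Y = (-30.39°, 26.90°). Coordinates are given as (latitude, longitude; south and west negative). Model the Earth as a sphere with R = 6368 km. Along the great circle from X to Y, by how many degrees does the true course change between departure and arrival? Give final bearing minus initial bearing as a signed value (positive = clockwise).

-9.5°

At departure: θ₁ = atan2(sin Δλ cos φ₂, cos φ₁ sin φ₂ − sin φ₁ cos φ₂ cos Δλ) = 88.02°
At arrival: θ₂ = atan2(sin Δλ cos φ₁, −cos φ₂ sin φ₁ + sin φ₂ cos φ₁ cos Δλ) = 78.48°
Δθ = θ₂ − θ₁ = -9.5°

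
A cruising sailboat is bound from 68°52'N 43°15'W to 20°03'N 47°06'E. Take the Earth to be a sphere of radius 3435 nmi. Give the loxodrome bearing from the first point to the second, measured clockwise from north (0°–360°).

Meridional parts: M(φ₁)=+1.6791, M(φ₂)=+0.3573 → ΔM = -1.3218;  Δλ = +1.5769 rad
tan C = Δλ / ΔM = -1.1930 → C = 129.97°

130.0°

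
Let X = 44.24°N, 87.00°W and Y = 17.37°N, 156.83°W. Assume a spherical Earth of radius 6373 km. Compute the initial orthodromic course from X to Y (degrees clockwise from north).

269.0°

N = sin Δλ·cos φ₂ = -0.8959;  D = cos φ₁ sin φ₂ − sin φ₁ cos φ₂ cos Δλ = -0.0157
initial course = atan2(N, D) = 269.00°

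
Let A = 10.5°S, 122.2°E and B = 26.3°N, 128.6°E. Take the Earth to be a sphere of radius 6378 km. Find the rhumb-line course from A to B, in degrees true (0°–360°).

9.6°

Δψ = ln[tan(π/4+φ₂/2)/tan(π/4+φ₁/2)] = +0.6603
Δλ = +0.1117 rad (taken the short way round)
course = atan2(Δλ, Δψ) = 9.60°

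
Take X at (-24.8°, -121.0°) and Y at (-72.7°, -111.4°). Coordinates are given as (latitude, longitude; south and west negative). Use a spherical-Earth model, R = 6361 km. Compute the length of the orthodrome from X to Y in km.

cos σ = sin φ₁ sin φ₂ + cos φ₁ cos φ₂ cos Δλ
      = sin(-24.80°)sin(-72.70°) + cos(-24.80°)cos(-72.70°)cos(9.60°) = 0.6666
σ = 48.191° → d = Rσ = 6361·0.84110 = 5350 km

5350 km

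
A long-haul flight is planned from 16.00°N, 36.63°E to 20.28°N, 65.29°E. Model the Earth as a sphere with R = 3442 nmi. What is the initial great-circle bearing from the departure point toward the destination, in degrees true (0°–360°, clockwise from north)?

θ = atan2( sin Δλ·cos φ₂ ,  cos φ₁ sin φ₂ − sin φ₁ cos φ₂ cos Δλ )
  = atan2(+0.4499, +0.1063) = 76.70°

76.7°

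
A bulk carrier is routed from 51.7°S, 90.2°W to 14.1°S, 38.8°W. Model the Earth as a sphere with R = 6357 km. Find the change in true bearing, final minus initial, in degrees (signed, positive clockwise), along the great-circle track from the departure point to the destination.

Initial bearing θ₁ = atan2(sin Δλ cos φ₂, cos φ₁ sin φ₂ − sin φ₁ cos φ₂ cos Δλ) = 66.86°
Final bearing θ₂ = (initial bearing from the destination back to the start) + 180° = 35.99°
Δθ = θ₂ − θ₁ = -30.9°

-30.9°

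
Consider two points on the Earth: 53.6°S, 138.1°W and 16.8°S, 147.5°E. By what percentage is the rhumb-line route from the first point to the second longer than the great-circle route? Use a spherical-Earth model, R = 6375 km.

Great circle: σ = 1.1751 rad → d_gc = Rσ = 7491.5 km
Rhumb: Δφ = +0.6423, Δλ = -1.2985, Δψ = +0.8148, q = Δφ/Δψ = 0.7882 → d_rh = R√(Δφ²+q²Δλ²) = 7703.3 km
Excess = (7703.3 − 7491.5) / 7491.5 = 211.8 / 7491.5 = 2.83% ≈ 2.8%

2.8%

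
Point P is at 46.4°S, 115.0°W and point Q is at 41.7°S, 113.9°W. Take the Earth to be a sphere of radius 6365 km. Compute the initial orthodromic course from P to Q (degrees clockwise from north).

N = sin Δλ·cos φ₂ = +0.0143;  D = cos φ₁ sin φ₂ − sin φ₁ cos φ₂ cos Δλ = +0.0818
initial course = atan2(N, D) = 9.93°

9.9°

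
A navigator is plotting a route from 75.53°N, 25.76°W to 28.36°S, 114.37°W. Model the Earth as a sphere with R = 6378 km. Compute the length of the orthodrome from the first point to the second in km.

Haversine: a = sin²(Δφ/2)+cos φ₁ cos φ₂ sin²(Δλ/2) = 0.72730;  σ = 2·atan2(√a,√(1−a))
σ = 117.040° → d = Rσ = 6378·2.04273 = 13029 km

13029 km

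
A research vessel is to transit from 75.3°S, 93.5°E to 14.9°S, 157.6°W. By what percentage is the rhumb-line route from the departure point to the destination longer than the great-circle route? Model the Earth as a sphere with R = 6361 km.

Great circle: σ = 1.4007 rad → d_gc = Rσ = 8909.8 km
Rhumb: Δφ = +1.0542, Δλ = +1.9007, Δψ = +1.7850, q = Δφ/Δψ = 0.5906 → d_rh = R√(Δφ²+q²Δλ²) = 9795.3 km
Excess = (9795.3 − 8909.8) / 8909.8 = 885.5 / 8909.8 = 9.94% ≈ 9.9%

9.9%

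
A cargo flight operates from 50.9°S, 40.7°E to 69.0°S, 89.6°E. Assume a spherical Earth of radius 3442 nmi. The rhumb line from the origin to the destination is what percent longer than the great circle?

Great circle: σ = 0.5093 rad → d_gc = Rσ = 1753.1 nmi
Rhumb: Δφ = -0.3159, Δλ = +0.8535, Δψ = -0.6502, q = Δφ/Δψ = 0.4858 → d_rh = R√(Δφ²+q²Δλ²) = 1794.2 nmi
Excess = (1794.2 − 1753.1) / 1753.1 = 41.1 / 1753.1 = 2.34% ≈ 2.3%

2.3%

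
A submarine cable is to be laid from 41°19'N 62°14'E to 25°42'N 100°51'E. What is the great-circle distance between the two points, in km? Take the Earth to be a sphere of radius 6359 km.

Haversine: a = sin²(Δφ/2)+cos φ₁ cos φ₂ sin²(Δλ/2) = 0.09245;  σ = 2·atan2(√a,√(1−a))
σ = 35.403° → d = Rσ = 6359·0.61789 = 3929 km

3929 km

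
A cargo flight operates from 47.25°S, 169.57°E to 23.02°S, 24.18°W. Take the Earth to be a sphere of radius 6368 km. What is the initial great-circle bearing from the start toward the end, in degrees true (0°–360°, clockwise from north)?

166.7°

N = sin Δλ·cos φ₂ = +0.2188;  D = cos φ₁ sin φ₂ − sin φ₁ cos φ₂ cos Δλ = -0.9219
initial course = atan2(N, D) = 166.65°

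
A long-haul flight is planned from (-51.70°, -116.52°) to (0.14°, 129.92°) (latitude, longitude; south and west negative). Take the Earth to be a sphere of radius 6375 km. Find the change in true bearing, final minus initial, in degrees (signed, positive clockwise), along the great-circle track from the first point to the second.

At departure: θ₁ = atan2(sin Δλ cos φ₂, cos φ₁ sin φ₂ − sin φ₁ cos φ₂ cos Δλ) = 251.19°
At arrival: θ₂ = atan2(sin Δλ cos φ₁, −cos φ₂ sin φ₁ + sin φ₂ cos φ₁ cos Δλ) = 324.08°
Δθ = θ₂ − θ₁ = +72.9°

+72.9°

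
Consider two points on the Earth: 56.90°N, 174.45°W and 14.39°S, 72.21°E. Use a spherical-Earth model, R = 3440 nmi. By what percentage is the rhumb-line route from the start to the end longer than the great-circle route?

Great circle: σ = 2.0018 rad → d_gc = Rσ = 6886.1 nmi
Rhumb: Δφ = -1.2442, Δλ = -1.9782, Δψ = -1.4673, q = Δφ/Δψ = 0.8480 → d_rh = R√(Δφ²+q²Δλ²) = 7184.5 nmi
Excess = (7184.5 − 6886.1) / 6886.1 = 298.4 / 6886.1 = 4.33% ≈ 4.3%

4.3%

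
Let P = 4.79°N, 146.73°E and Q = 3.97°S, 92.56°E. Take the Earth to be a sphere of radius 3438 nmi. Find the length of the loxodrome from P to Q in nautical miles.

Δψ = ln[tan(π/4+φ₂/2)/tan(π/4+φ₁/2)] = -0.1530;  Δφ = -0.1529 rad,  Δλ = -0.9454 rad
q = Δφ/Δψ = 0.9990
d = R·√(Δφ² + q²Δλ²) = 3438·0.95679 = 3289 nmi

3289 nmi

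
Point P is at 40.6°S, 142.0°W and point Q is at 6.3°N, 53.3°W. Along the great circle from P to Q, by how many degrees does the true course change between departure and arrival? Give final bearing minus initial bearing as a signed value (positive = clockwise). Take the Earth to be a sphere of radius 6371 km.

At departure: θ₁ = atan2(sin Δλ cos φ₂, cos φ₁ sin φ₂ − sin φ₁ cos φ₂ cos Δλ) = 84.37°
At arrival: θ₂ = atan2(sin Δλ cos φ₁, −cos φ₂ sin φ₁ + sin φ₂ cos φ₁ cos Δλ) = 49.48°
Δθ = θ₂ − θ₁ = -34.9°

-34.9°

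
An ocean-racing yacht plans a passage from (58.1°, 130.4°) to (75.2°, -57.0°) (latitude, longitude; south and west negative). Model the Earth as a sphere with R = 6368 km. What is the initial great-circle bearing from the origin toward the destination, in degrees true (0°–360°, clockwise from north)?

θ = atan2( sin Δλ·cos φ₂ ,  cos φ₁ sin φ₂ − sin φ₁ cos φ₂ cos Δλ )
  = atan2(+0.0329, +0.7260) = 2.59°

2.6°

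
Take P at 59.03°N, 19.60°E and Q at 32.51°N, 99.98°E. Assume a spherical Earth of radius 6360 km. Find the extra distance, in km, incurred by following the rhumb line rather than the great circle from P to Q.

312 km

Great circle: cos σ = sin φ₁ sin φ₂ + cos φ₁ cos φ₂ cos Δλ,  σ = 1.0082 rad → d_gc = 6412.4415 km
Rhumb line: Δψ = -0.6830, q = Δφ/Δψ = 0.6777, d_rh = R√(Δφ²+q²Δλ²) = 6724.9410 km
Excess = 6724.9410 − 6412.4415 = 312.4995 ≈ 312 km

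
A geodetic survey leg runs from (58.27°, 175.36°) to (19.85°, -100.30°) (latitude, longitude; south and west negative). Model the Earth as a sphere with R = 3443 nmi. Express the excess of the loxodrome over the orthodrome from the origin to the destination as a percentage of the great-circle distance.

Great circle: σ = 1.2264 rad → d_gc = Rσ = 4222.6 nmi
Rhumb: Δφ = -0.6706, Δλ = +1.4720, Δψ = -0.9045, q = Δφ/Δψ = 0.7414 → d_rh = R√(Δφ²+q²Δλ²) = 4409.9 nmi
Excess = (4409.9 − 4222.6) / 4222.6 = 187.3 / 4222.6 = 4.44% ≈ 4.4%

4.4%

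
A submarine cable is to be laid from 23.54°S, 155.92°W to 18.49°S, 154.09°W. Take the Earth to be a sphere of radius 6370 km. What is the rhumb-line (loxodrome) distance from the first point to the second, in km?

593 km

Δψ = ln[tan(π/4+φ₂/2)/tan(π/4+φ₁/2)] = +0.0945;  Δφ = +0.0881 rad,  Δλ = +0.0319 rad
q = Δφ/Δψ = 0.9331
d = R·√(Δφ² + q²Δλ²) = 6370·0.09304 = 593 km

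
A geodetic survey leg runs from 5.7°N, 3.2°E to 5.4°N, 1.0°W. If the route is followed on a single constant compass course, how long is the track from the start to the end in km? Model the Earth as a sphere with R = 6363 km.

465 km

Δψ = ln[tan(π/4+φ₂/2)/tan(π/4+φ₁/2)] = -0.0053;  Δφ = -0.0052 rad,  Δλ = -0.0733 rad
q = Δφ/Δψ = 0.9953
d = R·√(Δφ² + q²Δλ²) = 6363·0.07315 = 465 km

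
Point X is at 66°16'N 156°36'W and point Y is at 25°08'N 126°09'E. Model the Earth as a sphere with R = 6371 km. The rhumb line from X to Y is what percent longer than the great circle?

Great circle: σ = 1.0824 rad → d_gc = Rσ = 6895.9 km
Rhumb: Δφ = -0.7179, Δλ = -1.3483, Δψ = -1.1066, q = Δφ/Δψ = 0.6488 → d_rh = R√(Δφ²+q²Δλ²) = 7209.3 km
Excess = (7209.3 − 6895.9) / 6895.9 = 313.4 / 6895.9 = 4.54% ≈ 4.5%

4.5%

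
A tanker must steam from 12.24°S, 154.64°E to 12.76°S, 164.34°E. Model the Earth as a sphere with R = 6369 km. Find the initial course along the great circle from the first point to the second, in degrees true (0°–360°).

94.2°

N = sin Δλ·cos φ₂ = +0.1643;  D = cos φ₁ sin φ₂ − sin φ₁ cos φ₂ cos Δλ = -0.0120
initial course = atan2(N, D) = 94.19°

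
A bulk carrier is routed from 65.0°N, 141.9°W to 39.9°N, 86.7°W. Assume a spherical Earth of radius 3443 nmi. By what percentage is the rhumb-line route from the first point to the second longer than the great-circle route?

Great circle: σ = 0.6976 rad → d_gc = Rσ = 2401.8 nmi
Rhumb: Δφ = -0.4381, Δλ = +0.9634, Δψ = -0.7458, q = Δφ/Δψ = 0.5874 → d_rh = R√(Δφ²+q²Δλ²) = 2464.0 nmi
Excess = (2464.0 − 2401.8) / 2401.8 = 62.2 / 2401.8 = 2.59% ≈ 2.6%

2.6%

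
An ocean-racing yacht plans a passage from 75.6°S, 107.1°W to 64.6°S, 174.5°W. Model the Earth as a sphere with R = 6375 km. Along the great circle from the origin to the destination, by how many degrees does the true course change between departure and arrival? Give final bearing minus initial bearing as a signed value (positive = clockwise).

At departure: θ₁ = atan2(sin Δλ cos φ₂, cos φ₁ sin φ₂ − sin φ₁ cos φ₂ cos Δλ) = 260.68°
At arrival: θ₂ = atan2(sin Δλ cos φ₁, −cos φ₂ sin φ₁ + sin φ₂ cos φ₁ cos Δλ) = 325.10°
Δθ = θ₂ − θ₁ = +64.4°

+64.4°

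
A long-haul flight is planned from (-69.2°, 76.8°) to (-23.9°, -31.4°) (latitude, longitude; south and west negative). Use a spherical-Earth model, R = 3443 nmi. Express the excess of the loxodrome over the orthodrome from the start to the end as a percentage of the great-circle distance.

Great circle: σ = 1.2898 rad → d_gc = Rσ = 4440.7 nmi
Rhumb: Δφ = +0.7906, Δλ = -1.8884, Δψ = +1.2656, q = Δφ/Δψ = 0.6247 → d_rh = R√(Δφ²+q²Δλ²) = 4889.7 nmi
Excess = (4889.7 − 4440.7) / 4440.7 = 449.0 / 4440.7 = 10.11% ≈ 10.1%

10.1%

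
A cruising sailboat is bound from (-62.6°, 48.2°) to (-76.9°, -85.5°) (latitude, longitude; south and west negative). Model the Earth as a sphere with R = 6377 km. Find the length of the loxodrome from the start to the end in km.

Δψ = ln[tan(π/4+φ₂/2)/tan(π/4+φ₁/2)] = -0.7529;  Δφ = -0.2496 rad,  Δλ = -2.3335 rad
q = Δφ/Δψ = 0.3315
d = R·√(Δφ² + q²Δλ²) = 6377·0.81283 = 5183 km

5183 km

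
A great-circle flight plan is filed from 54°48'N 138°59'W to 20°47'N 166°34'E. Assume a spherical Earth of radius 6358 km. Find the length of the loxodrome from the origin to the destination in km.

5963 km

Δψ = ln[tan(π/4+φ₂/2)/tan(π/4+φ₁/2)] = -0.7772;  Δφ = -0.5937 rad,  Δλ = -0.9503 rad
q = Δφ/Δψ = 0.7639
d = R·√(Δφ² + q²Δλ²) = 6358·0.93782 = 5963 km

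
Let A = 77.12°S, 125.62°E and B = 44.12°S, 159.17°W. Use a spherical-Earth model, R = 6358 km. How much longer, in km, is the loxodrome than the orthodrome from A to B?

Great circle: cos σ = sin φ₁ sin φ₂ + cos φ₁ cos φ₂ cos Δλ,  σ = 0.7677 rad → d_gc = 4881.1 km
Rhumb line: Δψ = +1.3217, q = Δφ/Δψ = 0.4358, d_rh = R√(Δφ²+q²Δλ²) = 5161.2 km
Excess = 5161.2 − 4881.1 = 280.1 ≈ 280 km

280 km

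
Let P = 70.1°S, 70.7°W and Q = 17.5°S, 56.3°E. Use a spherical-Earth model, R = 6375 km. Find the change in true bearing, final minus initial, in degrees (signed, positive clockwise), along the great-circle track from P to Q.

-114.3°

At departure: θ₁ = atan2(sin Δλ cos φ₂, cos φ₁ sin φ₂ − sin φ₁ cos φ₂ cos Δλ) = 130.13°
At arrival: θ₂ = atan2(sin Δλ cos φ₁, −cos φ₂ sin φ₁ + sin φ₂ cos φ₁ cos Δλ) = 15.84°
Δθ = θ₂ − θ₁ = -114.3°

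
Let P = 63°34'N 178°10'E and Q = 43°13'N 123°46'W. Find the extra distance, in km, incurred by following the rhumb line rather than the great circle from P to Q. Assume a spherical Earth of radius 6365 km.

Great circle: cos σ = sin φ₁ sin φ₂ + cos φ₁ cos φ₂ cos Δλ,  σ = 0.6685 rad → d_gc = 4254.9 km
Rhumb line: Δψ = -0.6108, q = Δφ/Δψ = 0.5815, d_rh = R√(Δφ²+q²Δλ²) = 4379.7 km
Excess = 4379.7 − 4254.9 = 124.8 ≈ 125 km

125 km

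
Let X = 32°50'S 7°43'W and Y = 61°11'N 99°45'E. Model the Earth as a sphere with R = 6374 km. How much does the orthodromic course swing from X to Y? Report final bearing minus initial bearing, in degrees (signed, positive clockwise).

+52.2°

Initial bearing θ₁ = atan2(sin Δλ cos φ₂, cos φ₁ sin φ₂ − sin φ₁ cos φ₂ cos Δλ) = 34.95°
Final bearing θ₂ = (initial bearing from the destination back to the start) + 180° = 87.12°
Δθ = θ₂ − θ₁ = +52.2°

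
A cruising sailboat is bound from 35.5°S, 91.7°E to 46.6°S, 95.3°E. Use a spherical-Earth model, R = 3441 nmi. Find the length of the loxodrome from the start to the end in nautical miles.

686 nmi

Rhumb course C = atan2(Δλ, Δψ) with Δψ = ln[tan(π/4+φ₂/2)/tan(π/4+φ₁/2)] = -0.2579, Δλ = +0.0628 → C = 166.31°
d = R·|Δφ| / |cos C| = 3441·0.19373 / 0.97158 = 686 nmi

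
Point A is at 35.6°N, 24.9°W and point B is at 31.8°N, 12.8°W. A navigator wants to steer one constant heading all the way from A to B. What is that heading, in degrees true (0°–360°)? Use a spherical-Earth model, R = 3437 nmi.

110.7°

Meridional parts: M(φ₁)=+0.6657, M(φ₂)=+0.5859 → ΔM = -0.0797;  Δλ = +0.2112 rad
tan C = Δλ / ΔM = -2.6482 → C = 110.69°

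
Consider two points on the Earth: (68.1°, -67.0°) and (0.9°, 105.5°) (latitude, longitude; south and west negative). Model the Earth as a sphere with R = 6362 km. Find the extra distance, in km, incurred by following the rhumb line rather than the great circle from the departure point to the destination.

3392 km

Great circle: cos σ = sin φ₁ sin φ₂ + cos φ₁ cos φ₂ cos Δλ,  σ = 1.9339 rad → d_gc = 12303.5 km
Rhumb line: Δψ = -1.6269, q = Δφ/Δψ = 0.7209, d_rh = R√(Δφ²+q²Δλ²) = 15695.6 km
Excess = 15695.6 − 12303.5 = 3392.1 ≈ 3392 km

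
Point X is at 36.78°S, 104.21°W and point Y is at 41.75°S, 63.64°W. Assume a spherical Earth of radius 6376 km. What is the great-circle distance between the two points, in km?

cos σ = sin φ₁ sin φ₂ + cos φ₁ cos φ₂ cos Δλ
      = sin(-36.78°)sin(-41.75°) + cos(-36.78°)cos(-41.75°)cos(40.57°) = 0.8526
σ = 31.505° → d = Rσ = 6376·0.54986 = 3506 km

3506 km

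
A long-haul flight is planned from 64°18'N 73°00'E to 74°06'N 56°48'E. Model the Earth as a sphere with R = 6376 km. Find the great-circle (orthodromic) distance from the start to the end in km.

1255 km

cos σ = sin φ₁ sin φ₂ + cos φ₁ cos φ₂ cos Δλ
      = sin(64.30°)sin(74.10°) + cos(64.30°)cos(74.10°)cos(-16.20°) = 0.9807
σ = 11.278° → d = Rσ = 6376·0.19683 = 1255 km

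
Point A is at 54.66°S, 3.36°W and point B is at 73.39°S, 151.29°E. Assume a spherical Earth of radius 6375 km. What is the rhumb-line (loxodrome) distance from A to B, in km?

7503 km

Rhumb course C = atan2(Δλ, Δψ) with Δψ = ln[tan(π/4+φ₂/2)/tan(π/4+φ₁/2)] = -0.7804, Δλ = +2.6992 → C = 106.13°
d = R·|Δφ| / |cos C| = 6375·0.32690 / 0.27775 = 7503 km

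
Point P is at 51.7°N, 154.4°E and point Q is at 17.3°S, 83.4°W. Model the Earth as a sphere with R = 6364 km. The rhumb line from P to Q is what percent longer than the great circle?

3.9%

Great circle: σ = 2.1516 rad → d_gc = Rσ = 13692.8 km
Rhumb: Δφ = -1.2043, Δλ = +2.1328, Δψ = -1.3643, q = Δφ/Δψ = 0.8827 → d_rh = R√(Δφ²+q²Δλ²) = 14222.5 km
Excess = (14222.5 − 13692.8) / 13692.8 = 529.7 / 13692.8 = 3.87% ≈ 3.9%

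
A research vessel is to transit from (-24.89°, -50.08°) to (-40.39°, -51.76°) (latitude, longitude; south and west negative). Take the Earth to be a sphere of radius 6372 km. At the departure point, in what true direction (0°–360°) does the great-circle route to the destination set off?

184.8°

N = sin Δλ·cos φ₂ = -0.0223;  D = cos φ₁ sin φ₂ − sin φ₁ cos φ₂ cos Δλ = -0.2674
initial course = atan2(N, D) = 184.77°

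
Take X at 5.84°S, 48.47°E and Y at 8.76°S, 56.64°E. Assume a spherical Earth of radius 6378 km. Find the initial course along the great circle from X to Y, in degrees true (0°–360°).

110.3°

N = sin Δλ·cos φ₂ = +0.1405;  D = cos φ₁ sin φ₂ − sin φ₁ cos φ₂ cos Δλ = -0.0520
initial course = atan2(N, D) = 110.30°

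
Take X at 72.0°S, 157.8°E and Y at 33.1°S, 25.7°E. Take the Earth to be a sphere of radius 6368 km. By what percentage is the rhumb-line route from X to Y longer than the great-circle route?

Great circle: σ = 1.2177 rad → d_gc = Rσ = 7754.2 km
Rhumb: Δφ = +0.6789, Δλ = -2.3056, Δψ = +1.2299, q = Δφ/Δψ = 0.5520 → d_rh = R√(Δφ²+q²Δλ²) = 9185.7 km
Excess = (9185.7 − 7754.2) / 7754.2 = 1431.5 / 7754.2 = 18.46% ≈ 18.5%

18.5%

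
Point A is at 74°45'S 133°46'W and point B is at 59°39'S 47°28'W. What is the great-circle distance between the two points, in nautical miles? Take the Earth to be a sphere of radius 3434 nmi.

1962 nmi

cos σ = sin φ₁ sin φ₂ + cos φ₁ cos φ₂ cos Δλ
      = sin(-74.75°)sin(-59.65°) + cos(-74.75°)cos(-59.65°)cos(86.30°) = 0.8411
σ = 32.739° → d = Rσ = 3434·0.57140 = 1962 nmi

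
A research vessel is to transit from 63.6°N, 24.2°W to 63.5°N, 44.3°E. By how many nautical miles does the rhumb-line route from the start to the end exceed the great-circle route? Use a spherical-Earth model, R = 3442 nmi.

Great circle: cos σ = sin φ₁ sin φ₂ + cos φ₁ cos φ₂ cos Δλ,  σ = 0.5068 rad → d_gc = 1744.3 nmi
Rhumb line: Δψ = -0.0039, q = Δφ/Δψ = 0.4454, d_rh = R√(Δφ²+q²Δλ²) = 1832.9 nmi
Excess = 1832.9 − 1744.3 = 88.6 ≈ 89 nmi

89 nmi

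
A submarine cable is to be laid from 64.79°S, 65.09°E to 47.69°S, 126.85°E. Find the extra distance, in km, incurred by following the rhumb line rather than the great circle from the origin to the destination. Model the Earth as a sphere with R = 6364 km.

Great circle: cos σ = sin φ₁ sin φ₂ + cos φ₁ cos φ₂ cos Δλ,  σ = 0.6356 rad → d_gc = 4044.7 km
Rhumb line: Δψ = +0.5484, q = Δφ/Δψ = 0.5442, d_rh = R√(Δφ²+q²Δλ²) = 4188.6 km
Excess = 4188.6 − 4044.7 = 143.9 ≈ 144 km

144 km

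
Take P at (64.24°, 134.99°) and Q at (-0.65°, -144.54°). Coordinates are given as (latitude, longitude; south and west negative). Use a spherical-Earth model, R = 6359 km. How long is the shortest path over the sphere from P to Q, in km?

9596 km

Haversine: a = sin²(Δφ/2)+cos φ₁ cos φ₂ sin²(Δλ/2) = 0.46913;  σ = 2·atan2(√a,√(1−a))
σ = 86.461° → d = Rσ = 6359·1.50902 = 9596 km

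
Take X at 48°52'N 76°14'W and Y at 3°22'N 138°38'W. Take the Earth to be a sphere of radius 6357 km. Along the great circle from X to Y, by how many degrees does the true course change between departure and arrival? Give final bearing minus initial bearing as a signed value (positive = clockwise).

At departure: θ₁ = atan2(sin Δλ cos φ₂, cos φ₁ sin φ₂ − sin φ₁ cos φ₂ cos Δλ) = 250.71°
At arrival: θ₂ = atan2(sin Δλ cos φ₁, −cos φ₂ sin φ₁ + sin φ₂ cos φ₁ cos Δλ) = 218.46°
Δθ = θ₂ − θ₁ = -32.2°

-32.2°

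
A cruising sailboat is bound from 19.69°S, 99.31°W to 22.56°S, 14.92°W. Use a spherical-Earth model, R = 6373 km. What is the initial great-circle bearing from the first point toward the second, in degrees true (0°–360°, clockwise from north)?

θ = atan2( sin Δλ·cos φ₂ ,  cos φ₁ sin φ₂ − sin φ₁ cos φ₂ cos Δλ )
  = atan2(+0.9191, -0.3308) = 109.80°

109.8°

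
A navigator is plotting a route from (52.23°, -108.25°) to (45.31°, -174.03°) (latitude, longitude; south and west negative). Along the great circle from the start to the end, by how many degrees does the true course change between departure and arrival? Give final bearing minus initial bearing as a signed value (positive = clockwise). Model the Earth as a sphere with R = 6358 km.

Initial bearing θ₁ = atan2(sin Δλ cos φ₂, cos φ₁ sin φ₂ − sin φ₁ cos φ₂ cos Δλ) = 287.92°
Final bearing θ₂ = (initial bearing from the destination back to the start) + 180° = 235.96°
Δθ = θ₂ − θ₁ = -52.0°

-52.0°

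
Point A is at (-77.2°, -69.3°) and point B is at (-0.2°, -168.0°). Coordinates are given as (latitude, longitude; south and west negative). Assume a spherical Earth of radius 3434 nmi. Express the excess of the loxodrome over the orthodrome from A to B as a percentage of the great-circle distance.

Great circle: σ = 1.6009 rad → d_gc = Rσ = 5497.5 nmi
Rhumb: Δφ = +1.3439, Δλ = -1.7226, Δψ = +2.1843, q = Δφ/Δψ = 0.6153 → d_rh = R√(Δφ²+q²Δλ²) = 5877.5 nmi
Excess = (5877.5 − 5497.5) / 5497.5 = 380.0 / 5497.5 = 6.91% ≈ 6.9%

6.9%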